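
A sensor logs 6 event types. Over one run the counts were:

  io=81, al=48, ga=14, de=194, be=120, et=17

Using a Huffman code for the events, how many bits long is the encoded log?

1024

Build the Huffman tree bottom-up:
ga(14) + et(17) → 31
31 + al(48) → 79
79 + io(81) → 160
be(120) + 160 → 280
de(194) + 280 → 474
Total encoded bits = sum of merged weights = 31 + 79 + 160 + 280 + 474 = 1024.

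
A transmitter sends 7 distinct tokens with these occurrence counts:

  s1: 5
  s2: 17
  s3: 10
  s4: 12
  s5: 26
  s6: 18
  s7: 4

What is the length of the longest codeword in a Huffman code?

4

Merge the two lowest-weight nodes at each step:
s7(4) + s1(5) → 9
9 + s3(10) → 19
s4(12) + s2(17) → 29
s6(18) + 19 → 37
s5(26) + 29 → 55
37 + 55 → 92
Maximum depth reached is 4.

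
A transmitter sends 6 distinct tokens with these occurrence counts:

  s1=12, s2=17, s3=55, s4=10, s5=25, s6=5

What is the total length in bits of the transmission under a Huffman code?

277

Greedily combine the two least-frequent nodes:
merge s6(5) and s4(10): 15
merge s1(12) and 15: 27
merge s2(17) and s5(25): 42
merge 27 and 42: 69
merge s3(55) and 69: 124
The encoded length is the sum of every internal node's weight: 15 + 27 + 42 + 69 + 124 = 277 bits.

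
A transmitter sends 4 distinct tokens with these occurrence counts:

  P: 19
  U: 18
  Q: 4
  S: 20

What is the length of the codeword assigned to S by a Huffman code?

Repeatedly merge the two smallest:
merge Q(4) and U(18): 22
merge P(19) and S(20): 39
merge 22 and 39: 61
S's leaf is at depth 2, giving a 2-bit codeword.

2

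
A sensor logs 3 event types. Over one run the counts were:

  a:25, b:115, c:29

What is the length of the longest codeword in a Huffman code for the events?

Merge the two lowest-weight nodes at each step:
combine a(25), c(29) → 54
combine 54, b(115) → 169
Maximum depth reached is 2.

2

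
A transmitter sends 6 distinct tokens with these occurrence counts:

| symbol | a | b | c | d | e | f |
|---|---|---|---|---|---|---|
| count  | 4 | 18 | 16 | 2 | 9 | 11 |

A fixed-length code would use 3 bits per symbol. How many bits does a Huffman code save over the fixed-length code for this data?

39

Fixed-length: 3 bits × 60 symbols = 180 bits.
Huffman merges:
combine d(2), a(4) → 6
combine 6, e(9) → 15
combine f(11), 15 → 26
combine c(16), b(18) → 34
combine 26, 34 → 60
Huffman total = 6 + 15 + 26 + 34 + 60 = 141 bits.
Saving = 180 − 141 = 39 bits.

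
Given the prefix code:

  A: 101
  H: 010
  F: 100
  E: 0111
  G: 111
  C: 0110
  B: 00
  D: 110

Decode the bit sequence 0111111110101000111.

EGDABE

Read left to right; each codeword is recognised as soon as it completes (prefix code):
  0111→E | 111→G | 110→D | 101→A | 00→B | 0111→E
Decoded message: EGDABE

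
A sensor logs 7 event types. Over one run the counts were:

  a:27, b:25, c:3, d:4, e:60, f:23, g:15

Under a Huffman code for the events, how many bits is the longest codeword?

5

Merge the two lowest-weight nodes at each step:
merge c(3) and d(4): 7
merge 7 and g(15): 22
merge 22 and f(23): 45
merge b(25) and a(27): 52
merge 45 and 52: 97
merge e(60) and 97: 157
The rarest symbols sit at the bottom; the longest codeword is 5 bits.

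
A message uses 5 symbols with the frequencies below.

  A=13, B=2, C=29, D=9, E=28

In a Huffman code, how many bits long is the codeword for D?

4

Build the tree from the bottom:
combine B(2), D(9) → 11
combine 11, A(13) → 24
combine 24, E(28) → 52
combine C(29), 52 → 81
D's leaf is at depth 4, giving a 4-bit codeword.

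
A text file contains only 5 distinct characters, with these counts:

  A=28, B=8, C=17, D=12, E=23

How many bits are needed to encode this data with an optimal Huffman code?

196

Greedily combine the two least-frequent nodes:
combine B(8), D(12) → 20
combine C(17), 20 → 37
combine E(23), A(28) → 51
combine 37, 51 → 88
The encoded length is the sum of every internal node's weight: 20 + 37 + 51 + 88 = 196 bits.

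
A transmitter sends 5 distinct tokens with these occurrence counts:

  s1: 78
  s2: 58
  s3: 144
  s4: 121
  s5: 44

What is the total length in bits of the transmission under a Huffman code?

Build the Huffman tree bottom-up:
merge s5(44) and s2(58): 102
merge s1(78) and 102: 180
merge s4(121) and s3(144): 265
merge 180 and 265: 445
The encoded length is the sum of every internal node's weight: 102 + 180 + 265 + 445 = 992 bits.

992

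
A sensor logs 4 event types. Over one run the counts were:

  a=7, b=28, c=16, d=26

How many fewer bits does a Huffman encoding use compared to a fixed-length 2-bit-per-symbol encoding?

5

Fixed-length: 2 bits × 77 symbols = 154 bits.
Huffman merges:
merge a(7) and c(16): 23
merge 23 and d(26): 49
merge b(28) and 49: 77
Huffman total = 23 + 49 + 77 = 149 bits.
Saving = 154 − 149 = 5 bits.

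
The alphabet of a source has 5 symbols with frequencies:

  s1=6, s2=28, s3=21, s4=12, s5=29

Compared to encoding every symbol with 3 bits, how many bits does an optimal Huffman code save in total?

78

Fixed-length: 3 bits × 96 symbols = 288 bits.
Huffman merges:
combine s1(6), s4(12) → 18
combine 18, s3(21) → 39
combine s2(28), s5(29) → 57
combine 39, 57 → 96
Huffman total = 18 + 39 + 57 + 96 = 210 bits.
Saving = 288 − 210 = 78 bits.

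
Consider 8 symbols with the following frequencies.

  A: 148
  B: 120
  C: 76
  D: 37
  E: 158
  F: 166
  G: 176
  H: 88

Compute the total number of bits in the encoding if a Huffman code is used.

Build the Huffman tree bottom-up:
D(37) + C(76) → 113
H(88) + 113 → 201
B(120) + A(148) → 268
E(158) + F(166) → 324
G(176) + 201 → 377
268 + 324 → 592
377 + 592 → 969
Total encoded bits = sum of merged weights = 113 + 201 + 268 + 324 + 377 + 592 + 969 = 2844.

2844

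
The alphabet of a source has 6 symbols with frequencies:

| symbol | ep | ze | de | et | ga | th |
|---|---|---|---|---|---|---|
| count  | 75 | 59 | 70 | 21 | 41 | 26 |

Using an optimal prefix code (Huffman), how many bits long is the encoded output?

Greedily combine the two least-frequent nodes:
et(21) + th(26) → 47
ga(41) + 47 → 88
ze(59) + de(70) → 129
ep(75) + 88 → 163
129 + 163 → 292
The encoded length is the sum of every internal node's weight: 47 + 88 + 129 + 163 + 292 = 719 bits.

719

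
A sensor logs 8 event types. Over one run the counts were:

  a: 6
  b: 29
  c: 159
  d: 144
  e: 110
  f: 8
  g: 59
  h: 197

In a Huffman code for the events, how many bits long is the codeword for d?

2

Build the tree from the bottom:
merge a(6) and f(8): 14
merge 14 and b(29): 43
merge 43 and g(59): 102
merge 102 and e(110): 212
merge d(144) and c(159): 303
merge h(197) and 212: 409
merge 303 and 409: 712
d's leaf is at depth 2, giving a 2-bit codeword.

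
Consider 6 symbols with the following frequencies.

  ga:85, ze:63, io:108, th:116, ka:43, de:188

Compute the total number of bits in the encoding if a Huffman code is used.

1503

Merge the two smallest weights repeatedly:
merge ka(43) and ze(63): 106
merge ga(85) and 106: 191
merge io(108) and th(116): 224
merge de(188) and 191: 379
merge 224 and 379: 603
Total encoded bits = sum of merged weights = 106 + 191 + 224 + 379 + 603 = 1503.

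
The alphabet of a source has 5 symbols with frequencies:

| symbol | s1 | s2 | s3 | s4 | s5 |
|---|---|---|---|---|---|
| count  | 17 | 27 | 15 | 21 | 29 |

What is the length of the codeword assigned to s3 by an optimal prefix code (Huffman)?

3

Build the tree from the bottom:
merge s3(15) and s1(17): 32
merge s4(21) and s2(27): 48
merge s5(29) and 32: 61
merge 48 and 61: 109
s3's leaf is at depth 3, giving a 3-bit codeword.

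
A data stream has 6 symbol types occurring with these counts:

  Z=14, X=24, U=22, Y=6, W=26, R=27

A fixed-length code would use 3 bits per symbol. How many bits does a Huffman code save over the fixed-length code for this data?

Fixed-length: 3 bits × 119 symbols = 357 bits.
Huffman merges:
merge Y(6) and Z(14): 20
merge 20 and U(22): 42
merge X(24) and W(26): 50
merge R(27) and 42: 69
merge 50 and 69: 119
Huffman total = 20 + 42 + 50 + 69 + 119 = 300 bits.
Saving = 357 − 300 = 57 bits.

57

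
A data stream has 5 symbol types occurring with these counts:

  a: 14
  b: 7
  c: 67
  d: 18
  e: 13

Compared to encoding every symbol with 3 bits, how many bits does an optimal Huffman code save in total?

Fixed-length: 3 bits × 119 symbols = 357 bits.
Huffman merges:
b(7) + e(13) → 20
a(14) + d(18) → 32
20 + 32 → 52
52 + c(67) → 119
Huffman total = 20 + 32 + 52 + 119 = 223 bits.
Saving = 357 − 223 = 134 bits.

134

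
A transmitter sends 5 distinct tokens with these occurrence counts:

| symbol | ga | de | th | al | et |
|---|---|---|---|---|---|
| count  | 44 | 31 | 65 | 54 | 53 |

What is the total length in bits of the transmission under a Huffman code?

Merge the two smallest weights repeatedly:
merge de(31) and ga(44): 75
merge et(53) and al(54): 107
merge th(65) and 75: 140
merge 107 and 140: 247
Each symbol's bit-cost is frequency × depth; summing gives 569 bits (equivalently 75 + 107 + 140 + 247).

569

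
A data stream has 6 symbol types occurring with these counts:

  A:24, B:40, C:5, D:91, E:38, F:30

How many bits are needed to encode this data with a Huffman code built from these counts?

531

Build the Huffman tree bottom-up:
C(5) + A(24) → 29
29 + F(30) → 59
E(38) + B(40) → 78
59 + 78 → 137
D(91) + 137 → 228
Total encoded bits = sum of merged weights = 29 + 59 + 78 + 137 + 228 = 531.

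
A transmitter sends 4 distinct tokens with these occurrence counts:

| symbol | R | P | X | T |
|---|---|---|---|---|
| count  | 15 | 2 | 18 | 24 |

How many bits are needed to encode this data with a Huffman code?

Build the Huffman tree bottom-up:
P(2) + R(15) → 17
17 + X(18) → 35
T(24) + 35 → 59
The encoded length is the sum of every internal node's weight: 17 + 35 + 59 = 111 bits.

111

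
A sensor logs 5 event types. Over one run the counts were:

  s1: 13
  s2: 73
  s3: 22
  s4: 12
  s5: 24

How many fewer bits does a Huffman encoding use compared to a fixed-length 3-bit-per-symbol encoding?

Fixed-length: 3 bits × 144 symbols = 432 bits.
Huffman merges:
merge s4(12) and s1(13): 25
merge s3(22) and s5(24): 46
merge 25 and 46: 71
merge 71 and s2(73): 144
Huffman total = 25 + 46 + 71 + 144 = 286 bits.
Saving = 432 − 286 = 146 bits.

146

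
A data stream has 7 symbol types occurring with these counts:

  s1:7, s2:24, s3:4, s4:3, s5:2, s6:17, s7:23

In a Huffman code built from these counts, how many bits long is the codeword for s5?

Huffman merges, smallest pair first:
combine s5(2), s4(3) → 5
combine s3(4), 5 → 9
combine s1(7), 9 → 16
combine 16, s6(17) → 33
combine s7(23), s2(24) → 47
combine 33, 47 → 80
The subtree containing s5 is merged 5 times, so code length = 5.

5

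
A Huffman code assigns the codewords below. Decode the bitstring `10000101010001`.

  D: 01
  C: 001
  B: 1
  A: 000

Read left to right; each codeword is recognised as soon as it completes (prefix code):
  1→B | 000→A | 01→D | 01→D | 01→D | 000→A | 1→B
Decoded message: BADDDAB

BADDDAB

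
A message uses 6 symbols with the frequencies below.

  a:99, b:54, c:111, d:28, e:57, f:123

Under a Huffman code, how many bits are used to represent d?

Huffman merges, smallest pair first:
merge d(28) and b(54): 82
merge e(57) and 82: 139
merge a(99) and c(111): 210
merge f(123) and 139: 262
merge 210 and 262: 472
d sits 4 levels below the root, so its codeword is 4 bits.

4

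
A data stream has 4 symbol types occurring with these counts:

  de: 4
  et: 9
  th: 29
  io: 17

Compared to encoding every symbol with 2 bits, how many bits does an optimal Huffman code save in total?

16

Fixed-length: 2 bits × 59 symbols = 118 bits.
Huffman merges:
merge de(4) and et(9): 13
merge 13 and io(17): 30
merge th(29) and 30: 59
Huffman total = 13 + 30 + 59 = 102 bits.
Saving = 118 − 102 = 16 bits.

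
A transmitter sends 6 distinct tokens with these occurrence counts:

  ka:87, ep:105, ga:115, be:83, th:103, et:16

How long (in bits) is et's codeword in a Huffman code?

4

Build the tree from the bottom:
et(16) + be(83) → 99
ka(87) + 99 → 186
th(103) + ep(105) → 208
ga(115) + 186 → 301
208 + 301 → 509
The subtree containing et is merged 4 times, so code length = 4.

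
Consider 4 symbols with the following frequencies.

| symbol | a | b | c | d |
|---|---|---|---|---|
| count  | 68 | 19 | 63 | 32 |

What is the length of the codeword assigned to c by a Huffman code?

Huffman merges, smallest pair first:
b(19) + d(32) → 51
51 + c(63) → 114
a(68) + 114 → 182
c's leaf is at depth 2, giving a 2-bit codeword.

2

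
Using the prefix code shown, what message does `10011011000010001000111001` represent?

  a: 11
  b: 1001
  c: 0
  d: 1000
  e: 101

bedcddab

Read left to right; each codeword is recognised as soon as it completes (prefix code):
  1001→b | 101→e | 1000→d | 0→c | 1000→d | 1000→d | 11→a | 1001→b
Decoded message: bedcddab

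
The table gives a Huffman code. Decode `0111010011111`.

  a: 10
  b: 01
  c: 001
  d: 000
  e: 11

bebcee

Read left to right; each codeword is recognised as soon as it completes (prefix code):
  01→b | 11→e | 01→b | 001→c | 11→e | 11→e
Decoded message: bebcee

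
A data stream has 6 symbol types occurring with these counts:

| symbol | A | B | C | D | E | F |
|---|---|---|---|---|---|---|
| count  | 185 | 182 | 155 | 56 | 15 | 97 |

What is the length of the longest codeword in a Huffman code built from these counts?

4

Merge the two lowest-weight nodes at each step:
merge E(15) and D(56): 71
merge 71 and F(97): 168
merge C(155) and 168: 323
merge B(182) and A(185): 367
merge 323 and 367: 690
The first pair merged (E, D) ends up deepest, at depth 4.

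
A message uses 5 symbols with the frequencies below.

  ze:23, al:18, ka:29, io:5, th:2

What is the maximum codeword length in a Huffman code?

4

Merge the two lowest-weight nodes at each step:
combine th(2), io(5) → 7
combine 7, al(18) → 25
combine ze(23), 25 → 48
combine ka(29), 48 → 77
The rarest symbols sit at the bottom; the longest codeword is 4 bits.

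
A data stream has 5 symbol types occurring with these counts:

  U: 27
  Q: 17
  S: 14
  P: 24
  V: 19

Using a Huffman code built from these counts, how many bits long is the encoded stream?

Build the Huffman tree bottom-up:
combine S(14), Q(17) → 31
combine V(19), P(24) → 43
combine U(27), 31 → 58
combine 43, 58 → 101
Each symbol's bit-cost is frequency × depth; summing gives 233 bits (equivalently 31 + 43 + 58 + 101).

233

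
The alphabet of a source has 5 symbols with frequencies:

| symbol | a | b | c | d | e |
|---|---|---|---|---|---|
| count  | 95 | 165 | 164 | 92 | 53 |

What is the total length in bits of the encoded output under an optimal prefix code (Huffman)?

1283

Merge the two smallest weights repeatedly:
merge e(53) and d(92): 145
merge a(95) and 145: 240
merge c(164) and b(165): 329
merge 240 and 329: 569
Total encoded bits = sum of merged weights = 145 + 240 + 329 + 569 = 1283.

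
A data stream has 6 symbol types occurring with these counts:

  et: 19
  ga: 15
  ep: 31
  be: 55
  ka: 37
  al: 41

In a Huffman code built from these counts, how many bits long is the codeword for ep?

3

Repeatedly merge the two smallest:
combine ga(15), et(19) → 34
combine ep(31), 34 → 65
combine ka(37), al(41) → 78
combine be(55), 65 → 120
combine 78, 120 → 198
ep sits 3 levels below the root, so its codeword is 3 bits.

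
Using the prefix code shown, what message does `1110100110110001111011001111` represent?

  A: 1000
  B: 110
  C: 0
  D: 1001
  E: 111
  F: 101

Read left to right; each codeword is recognised as soon as it completes (prefix code):
  111→E | 0→C | 1001→D | 101→F | 1000→A | 111→E | 101→F | 1001→D | 111→E
Decoded message: ECDFAEFDE

ECDFAEFDE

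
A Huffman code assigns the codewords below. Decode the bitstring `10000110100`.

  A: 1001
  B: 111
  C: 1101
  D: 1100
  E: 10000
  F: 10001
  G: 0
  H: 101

Read left to right; each codeword is recognised as soon as it completes (prefix code):
  10000→E | 1101→C | 0→G | 0→G
Decoded message: ECGG

ECGG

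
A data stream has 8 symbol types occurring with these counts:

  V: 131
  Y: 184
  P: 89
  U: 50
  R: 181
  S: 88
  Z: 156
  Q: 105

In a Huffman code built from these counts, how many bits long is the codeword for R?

Huffman merges, smallest pair first:
combine U(50), S(88) → 138
combine P(89), Q(105) → 194
combine V(131), 138 → 269
combine Z(156), R(181) → 337
combine Y(184), 194 → 378
combine 269, 337 → 606
combine 378, 606 → 984
The subtree containing R is merged 3 times, so code length = 3.

3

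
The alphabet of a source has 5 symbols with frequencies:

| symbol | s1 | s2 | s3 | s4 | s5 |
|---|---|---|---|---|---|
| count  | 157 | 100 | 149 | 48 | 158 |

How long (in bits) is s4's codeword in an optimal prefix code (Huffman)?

3

Huffman merges, smallest pair first:
combine s4(48), s2(100) → 148
combine 148, s3(149) → 297
combine s1(157), s5(158) → 315
combine 297, 315 → 612
s4 sits 3 levels below the root, so its codeword is 3 bits.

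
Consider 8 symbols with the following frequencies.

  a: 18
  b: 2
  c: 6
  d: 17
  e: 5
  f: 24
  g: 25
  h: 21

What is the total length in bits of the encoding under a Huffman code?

Merge the two smallest weights repeatedly:
merge b(2) and e(5): 7
merge c(6) and 7: 13
merge 13 and d(17): 30
merge a(18) and h(21): 39
merge f(24) and g(25): 49
merge 30 and 39: 69
merge 49 and 69: 118
Total encoded bits = sum of merged weights = 7 + 13 + 30 + 39 + 49 + 69 + 118 = 325.

325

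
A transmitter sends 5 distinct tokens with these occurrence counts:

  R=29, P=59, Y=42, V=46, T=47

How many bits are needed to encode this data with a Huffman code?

Greedily combine the two least-frequent nodes:
combine R(29), Y(42) → 71
combine V(46), T(47) → 93
combine P(59), 71 → 130
combine 93, 130 → 223
Each symbol's bit-cost is frequency × depth; summing gives 517 bits (equivalently 71 + 93 + 130 + 223).

517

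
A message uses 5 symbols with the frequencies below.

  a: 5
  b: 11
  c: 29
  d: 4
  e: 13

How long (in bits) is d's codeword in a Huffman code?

4

Repeatedly merge the two smallest:
merge d(4) and a(5): 9
merge 9 and b(11): 20
merge e(13) and 20: 33
merge c(29) and 33: 62
The subtree containing d is merged 4 times, so code length = 4.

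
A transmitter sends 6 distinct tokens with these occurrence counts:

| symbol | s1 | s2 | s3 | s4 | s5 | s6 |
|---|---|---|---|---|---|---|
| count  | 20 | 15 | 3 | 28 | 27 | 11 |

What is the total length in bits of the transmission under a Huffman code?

251

Merge the two smallest weights repeatedly:
merge s3(3) and s6(11): 14
merge 14 and s2(15): 29
merge s1(20) and s5(27): 47
merge s4(28) and 29: 57
merge 47 and 57: 104
The encoded length is the sum of every internal node's weight: 14 + 29 + 47 + 57 + 104 = 251 bits.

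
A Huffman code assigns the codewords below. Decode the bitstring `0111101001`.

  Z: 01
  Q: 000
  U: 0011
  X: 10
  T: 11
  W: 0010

ZTXXZ

Read left to right; each codeword is recognised as soon as it completes (prefix code):
  01→Z | 11→T | 10→X | 10→X | 01→Z
Decoded message: ZTXXZ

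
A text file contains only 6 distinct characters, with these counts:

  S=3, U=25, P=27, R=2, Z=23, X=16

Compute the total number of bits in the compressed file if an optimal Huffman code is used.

218

Greedily combine the two least-frequent nodes:
merge R(2) and S(3): 5
merge 5 and X(16): 21
merge 21 and Z(23): 44
merge U(25) and P(27): 52
merge 44 and 52: 96
Each symbol's bit-cost is frequency × depth; summing gives 218 bits (equivalently 5 + 21 + 44 + 52 + 96).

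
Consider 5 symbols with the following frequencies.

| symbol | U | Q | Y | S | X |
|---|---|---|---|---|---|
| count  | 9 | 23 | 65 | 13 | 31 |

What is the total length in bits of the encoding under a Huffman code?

Greedily combine the two least-frequent nodes:
U(9) + S(13) → 22
22 + Q(23) → 45
X(31) + 45 → 76
Y(65) + 76 → 141
The encoded length is the sum of every internal node's weight: 22 + 45 + 76 + 141 = 284 bits.

284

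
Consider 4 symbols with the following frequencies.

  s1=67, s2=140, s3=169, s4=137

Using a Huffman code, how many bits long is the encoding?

1026

Merge the two smallest weights repeatedly:
s1(67) + s4(137) → 204
s2(140) + s3(169) → 309
204 + 309 → 513
Total encoded bits = sum of merged weights = 204 + 309 + 513 = 1026.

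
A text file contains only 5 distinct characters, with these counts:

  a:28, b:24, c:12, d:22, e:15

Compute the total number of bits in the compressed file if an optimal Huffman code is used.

Merge the two smallest weights repeatedly:
combine c(12), e(15) → 27
combine d(22), b(24) → 46
combine 27, a(28) → 55
combine 46, 55 → 101
The encoded length is the sum of every internal node's weight: 27 + 46 + 55 + 101 = 229 bits.

229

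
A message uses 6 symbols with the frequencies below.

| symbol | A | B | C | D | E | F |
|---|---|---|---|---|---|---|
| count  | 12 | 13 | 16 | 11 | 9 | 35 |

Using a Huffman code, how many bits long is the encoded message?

237

Build the Huffman tree bottom-up:
merge E(9) and D(11): 20
merge A(12) and B(13): 25
merge C(16) and 20: 36
merge 25 and F(35): 60
merge 36 and 60: 96
Total encoded bits = sum of merged weights = 20 + 25 + 36 + 60 + 96 = 237.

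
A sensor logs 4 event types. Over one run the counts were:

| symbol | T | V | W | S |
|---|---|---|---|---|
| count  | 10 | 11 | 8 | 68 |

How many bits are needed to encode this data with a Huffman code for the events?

144

Merge the two smallest weights repeatedly:
merge W(8) and T(10): 18
merge V(11) and 18: 29
merge 29 and S(68): 97
Each symbol's bit-cost is frequency × depth; summing gives 144 bits (equivalently 18 + 29 + 97).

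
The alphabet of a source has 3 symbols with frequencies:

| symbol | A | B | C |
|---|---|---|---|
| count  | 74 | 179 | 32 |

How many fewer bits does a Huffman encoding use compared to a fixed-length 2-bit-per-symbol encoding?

Fixed-length: 2 bits × 285 symbols = 570 bits.
Huffman merges:
C(32) + A(74) → 106
106 + B(179) → 285
Huffman total = 106 + 285 = 391 bits.
Saving = 570 − 391 = 179 bits.

179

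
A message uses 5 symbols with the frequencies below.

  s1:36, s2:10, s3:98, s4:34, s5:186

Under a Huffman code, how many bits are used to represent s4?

4

Build the tree from the bottom:
merge s2(10) and s4(34): 44
merge s1(36) and 44: 80
merge 80 and s3(98): 178
merge 178 and s5(186): 364
s4 sits 4 levels below the root, so its codeword is 4 bits.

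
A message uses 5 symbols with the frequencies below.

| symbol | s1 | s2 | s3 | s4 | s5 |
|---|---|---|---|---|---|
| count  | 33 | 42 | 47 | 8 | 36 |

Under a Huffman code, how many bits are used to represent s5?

Huffman merges, smallest pair first:
combine s4(8), s1(33) → 41
combine s5(36), 41 → 77
combine s2(42), s3(47) → 89
combine 77, 89 → 166
s5's leaf is at depth 2, giving a 2-bit codeword.

2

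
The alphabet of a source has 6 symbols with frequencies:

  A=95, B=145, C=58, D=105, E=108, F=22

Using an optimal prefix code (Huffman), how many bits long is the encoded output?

Build the Huffman tree bottom-up:
F(22) + C(58) → 80
80 + A(95) → 175
D(105) + E(108) → 213
B(145) + 175 → 320
213 + 320 → 533
Total encoded bits = sum of merged weights = 80 + 175 + 213 + 320 + 533 = 1321.

1321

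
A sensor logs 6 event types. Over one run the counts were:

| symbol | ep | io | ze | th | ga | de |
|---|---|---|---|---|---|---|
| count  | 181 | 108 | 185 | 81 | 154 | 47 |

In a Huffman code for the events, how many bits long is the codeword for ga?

Huffman merges, smallest pair first:
de(47) + th(81) → 128
io(108) + 128 → 236
ga(154) + ep(181) → 335
ze(185) + 236 → 421
335 + 421 → 756
The subtree containing ga is merged 2 times, so code length = 2.

2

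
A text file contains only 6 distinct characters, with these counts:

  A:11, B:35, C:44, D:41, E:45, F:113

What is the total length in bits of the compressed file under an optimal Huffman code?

687

Build the Huffman tree bottom-up:
merge A(11) and B(35): 46
merge D(41) and C(44): 85
merge E(45) and 46: 91
merge 85 and 91: 176
merge F(113) and 176: 289
The encoded length is the sum of every internal node's weight: 46 + 85 + 91 + 176 + 289 = 687 bits.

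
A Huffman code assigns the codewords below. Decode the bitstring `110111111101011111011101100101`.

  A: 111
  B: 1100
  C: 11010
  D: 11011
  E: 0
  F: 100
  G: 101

DACADGFG

Read left to right; each codeword is recognised as soon as it completes (prefix code):
  11011→D | 111→A | 11010→C | 111→A | 11011→D | 101→G | 100→F | 101→G
Decoded message: DACADGFG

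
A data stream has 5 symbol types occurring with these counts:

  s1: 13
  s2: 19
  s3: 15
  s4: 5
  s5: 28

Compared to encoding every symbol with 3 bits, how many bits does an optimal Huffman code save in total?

62

Fixed-length: 3 bits × 80 symbols = 240 bits.
Huffman merges:
s4(5) + s1(13) → 18
s3(15) + 18 → 33
s2(19) + s5(28) → 47
33 + 47 → 80
Huffman total = 18 + 33 + 47 + 80 = 178 bits.
Saving = 240 − 178 = 62 bits.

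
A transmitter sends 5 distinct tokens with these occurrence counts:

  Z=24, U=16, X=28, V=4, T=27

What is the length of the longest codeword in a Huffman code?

Merge the two lowest-weight nodes at each step:
V(4) + U(16) → 20
20 + Z(24) → 44
T(27) + X(28) → 55
44 + 55 → 99
Maximum depth reached is 3.

3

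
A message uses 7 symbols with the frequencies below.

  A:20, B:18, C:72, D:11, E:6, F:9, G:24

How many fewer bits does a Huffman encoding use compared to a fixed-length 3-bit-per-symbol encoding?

Fixed-length: 3 bits × 160 symbols = 480 bits.
Huffman merges:
merge E(6) and F(9): 15
merge D(11) and 15: 26
merge B(18) and A(20): 38
merge G(24) and 26: 50
merge 38 and 50: 88
merge C(72) and 88: 160
Huffman total = 15 + 26 + 38 + 50 + 88 + 160 = 377 bits.
Saving = 480 − 377 = 103 bits.

103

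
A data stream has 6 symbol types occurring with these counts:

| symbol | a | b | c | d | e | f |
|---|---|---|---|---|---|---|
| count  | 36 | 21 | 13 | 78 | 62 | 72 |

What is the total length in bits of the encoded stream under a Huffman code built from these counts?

Build the Huffman tree bottom-up:
combine c(13), b(21) → 34
combine 34, a(36) → 70
combine e(62), 70 → 132
combine f(72), d(78) → 150
combine 132, 150 → 282
Each symbol's bit-cost is frequency × depth; summing gives 668 bits (equivalently 34 + 70 + 132 + 150 + 282).

668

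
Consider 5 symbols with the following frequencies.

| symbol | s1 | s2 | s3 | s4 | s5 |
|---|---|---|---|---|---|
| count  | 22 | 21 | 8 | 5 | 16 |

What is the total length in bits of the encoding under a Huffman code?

157

Merge the two smallest weights repeatedly:
merge s4(5) and s3(8): 13
merge 13 and s5(16): 29
merge s2(21) and s1(22): 43
merge 29 and 43: 72
Total encoded bits = sum of merged weights = 13 + 29 + 43 + 72 = 157.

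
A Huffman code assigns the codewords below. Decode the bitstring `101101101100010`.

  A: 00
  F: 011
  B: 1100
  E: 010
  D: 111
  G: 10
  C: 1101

GCGBE

Read left to right; each codeword is recognised as soon as it completes (prefix code):
  10→G | 1101→C | 10→G | 1100→B | 010→E
Decoded message: GCGBE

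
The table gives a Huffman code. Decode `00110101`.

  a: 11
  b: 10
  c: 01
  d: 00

dacc

Read left to right; each codeword is recognised as soon as it completes (prefix code):
  00→d | 11→a | 01→c | 01→c
Decoded message: dacc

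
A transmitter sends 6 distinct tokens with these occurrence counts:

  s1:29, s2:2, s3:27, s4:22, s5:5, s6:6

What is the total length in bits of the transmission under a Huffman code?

202

Greedily combine the two least-frequent nodes:
combine s2(2), s5(5) → 7
combine s6(6), 7 → 13
combine 13, s4(22) → 35
combine s3(27), s1(29) → 56
combine 35, 56 → 91
The encoded length is the sum of every internal node's weight: 7 + 13 + 35 + 56 + 91 = 202 bits.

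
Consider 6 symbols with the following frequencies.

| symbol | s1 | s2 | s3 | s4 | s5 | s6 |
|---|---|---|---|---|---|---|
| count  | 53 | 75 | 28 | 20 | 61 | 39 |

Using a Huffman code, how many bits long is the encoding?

Merge the two smallest weights repeatedly:
combine s4(20), s3(28) → 48
combine s6(39), 48 → 87
combine s1(53), s5(61) → 114
combine s2(75), 87 → 162
combine 114, 162 → 276
Total encoded bits = sum of merged weights = 48 + 87 + 114 + 162 + 276 = 687.

687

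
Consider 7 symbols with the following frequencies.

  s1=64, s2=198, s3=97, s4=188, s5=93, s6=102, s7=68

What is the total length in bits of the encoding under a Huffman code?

Build the Huffman tree bottom-up:
merge s1(64) and s7(68): 132
merge s5(93) and s3(97): 190
merge s6(102) and 132: 234
merge s4(188) and 190: 378
merge s2(198) and 234: 432
merge 378 and 432: 810
Total encoded bits = sum of merged weights = 132 + 190 + 234 + 378 + 432 + 810 = 2176.

2176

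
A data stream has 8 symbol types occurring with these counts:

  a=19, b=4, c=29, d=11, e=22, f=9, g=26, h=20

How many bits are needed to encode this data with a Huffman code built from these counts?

402

Greedily combine the two least-frequent nodes:
merge b(4) and f(9): 13
merge d(11) and 13: 24
merge a(19) and h(20): 39
merge e(22) and 24: 46
merge g(26) and c(29): 55
merge 39 and 46: 85
merge 55 and 85: 140
The encoded length is the sum of every internal node's weight: 13 + 24 + 39 + 46 + 55 + 85 + 140 = 402 bits.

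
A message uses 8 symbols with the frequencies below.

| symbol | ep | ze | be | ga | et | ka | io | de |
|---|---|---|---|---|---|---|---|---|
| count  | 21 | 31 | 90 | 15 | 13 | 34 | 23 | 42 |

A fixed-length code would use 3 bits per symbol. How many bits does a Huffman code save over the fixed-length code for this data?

Fixed-length: 3 bits × 269 symbols = 807 bits.
Huffman merges:
combine et(13), ga(15) → 28
combine ep(21), io(23) → 44
combine 28, ze(31) → 59
combine ka(34), de(42) → 76
combine 44, 59 → 103
combine 76, be(90) → 166
combine 103, 166 → 269
Huffman total = 28 + 44 + 59 + 76 + 103 + 166 + 269 = 745 bits.
Saving = 807 − 745 = 62 bits.

62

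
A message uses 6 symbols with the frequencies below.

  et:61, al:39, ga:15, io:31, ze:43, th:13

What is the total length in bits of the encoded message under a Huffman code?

Greedily combine the two least-frequent nodes:
th(13) + ga(15) → 28
28 + io(31) → 59
al(39) + ze(43) → 82
59 + et(61) → 120
82 + 120 → 202
The encoded length is the sum of every internal node's weight: 28 + 59 + 82 + 120 + 202 = 491 bits.

491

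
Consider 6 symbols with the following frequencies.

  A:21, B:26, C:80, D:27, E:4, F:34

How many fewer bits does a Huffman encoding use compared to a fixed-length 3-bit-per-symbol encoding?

Fixed-length: 3 bits × 192 symbols = 576 bits.
Huffman merges:
merge E(4) and A(21): 25
merge 25 and B(26): 51
merge D(27) and F(34): 61
merge 51 and 61: 112
merge C(80) and 112: 192
Huffman total = 25 + 51 + 61 + 112 + 192 = 441 bits.
Saving = 576 − 441 = 135 bits.

135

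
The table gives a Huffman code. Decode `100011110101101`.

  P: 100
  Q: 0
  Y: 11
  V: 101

PQYYQVV

Read left to right; each codeword is recognised as soon as it completes (prefix code):
  100→P | 0→Q | 11→Y | 11→Y | 0→Q | 101→V | 101→V
Decoded message: PQYYQVV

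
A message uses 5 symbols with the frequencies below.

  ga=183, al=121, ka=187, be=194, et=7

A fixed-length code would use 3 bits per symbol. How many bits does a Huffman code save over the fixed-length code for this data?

Fixed-length: 3 bits × 692 symbols = 2076 bits.
Huffman merges:
combine et(7), al(121) → 128
combine 128, ga(183) → 311
combine ka(187), be(194) → 381
combine 311, 381 → 692
Huffman total = 128 + 311 + 381 + 692 = 1512 bits.
Saving = 2076 − 1512 = 564 bits.

564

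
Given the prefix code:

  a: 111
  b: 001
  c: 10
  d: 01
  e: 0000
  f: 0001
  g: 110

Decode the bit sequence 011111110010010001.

daabbf

Read left to right; each codeword is recognised as soon as it completes (prefix code):
  01→d | 111→a | 111→a | 001→b | 001→b | 0001→f
Decoded message: daabbf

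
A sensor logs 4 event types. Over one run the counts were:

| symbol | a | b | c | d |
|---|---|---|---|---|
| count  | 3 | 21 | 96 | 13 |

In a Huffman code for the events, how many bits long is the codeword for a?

Repeatedly merge the two smallest:
combine a(3), d(13) → 16
combine 16, b(21) → 37
combine 37, c(96) → 133
a sits 3 levels below the root, so its codeword is 3 bits.

3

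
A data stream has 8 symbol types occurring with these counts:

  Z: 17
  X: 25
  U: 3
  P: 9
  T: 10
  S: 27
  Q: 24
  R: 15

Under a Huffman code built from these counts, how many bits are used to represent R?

3

Huffman merges, smallest pair first:
U(3) + P(9) → 12
T(10) + 12 → 22
R(15) + Z(17) → 32
22 + Q(24) → 46
X(25) + S(27) → 52
32 + 46 → 78
52 + 78 → 130
R's leaf is at depth 3, giving a 3-bit codeword.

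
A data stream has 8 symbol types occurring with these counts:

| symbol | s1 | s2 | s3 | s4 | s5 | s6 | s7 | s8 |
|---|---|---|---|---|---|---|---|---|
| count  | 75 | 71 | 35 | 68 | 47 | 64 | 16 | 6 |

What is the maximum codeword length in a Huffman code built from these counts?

Merge the two lowest-weight nodes at each step:
merge s8(6) and s7(16): 22
merge 22 and s3(35): 57
merge s5(47) and 57: 104
merge s6(64) and s4(68): 132
merge s2(71) and s1(75): 146
merge 104 and 132: 236
merge 146 and 236: 382
Maximum depth reached is 5.

5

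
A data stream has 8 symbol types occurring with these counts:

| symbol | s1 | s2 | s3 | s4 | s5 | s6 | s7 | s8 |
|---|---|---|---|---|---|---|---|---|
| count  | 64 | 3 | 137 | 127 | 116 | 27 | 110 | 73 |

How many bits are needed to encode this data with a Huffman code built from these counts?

1831

Build the Huffman tree bottom-up:
merge s2(3) and s6(27): 30
merge 30 and s1(64): 94
merge s8(73) and 94: 167
merge s7(110) and s5(116): 226
merge s4(127) and s3(137): 264
merge 167 and 226: 393
merge 264 and 393: 657
The encoded length is the sum of every internal node's weight: 30 + 94 + 167 + 226 + 264 + 393 + 657 = 1831 bits.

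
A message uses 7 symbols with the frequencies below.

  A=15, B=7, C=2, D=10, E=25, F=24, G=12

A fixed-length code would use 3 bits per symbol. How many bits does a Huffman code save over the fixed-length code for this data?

Fixed-length: 3 bits × 95 symbols = 285 bits.
Huffman merges:
C(2) + B(7) → 9
9 + D(10) → 19
G(12) + A(15) → 27
19 + F(24) → 43
E(25) + 27 → 52
43 + 52 → 95
Huffman total = 9 + 19 + 27 + 43 + 52 + 95 = 245 bits.
Saving = 285 − 245 = 40 bits.

40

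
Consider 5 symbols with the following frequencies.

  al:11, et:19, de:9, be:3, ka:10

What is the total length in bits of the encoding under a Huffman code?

116

Greedily combine the two least-frequent nodes:
merge be(3) and de(9): 12
merge ka(10) and al(11): 21
merge 12 and et(19): 31
merge 21 and 31: 52
Total encoded bits = sum of merged weights = 12 + 21 + 31 + 52 = 116.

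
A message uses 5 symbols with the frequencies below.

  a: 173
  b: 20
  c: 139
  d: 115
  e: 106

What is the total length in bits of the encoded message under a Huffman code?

1232

Build the Huffman tree bottom-up:
combine b(20), e(106) → 126
combine d(115), 126 → 241
combine c(139), a(173) → 312
combine 241, 312 → 553
The encoded length is the sum of every internal node's weight: 126 + 241 + 312 + 553 = 1232 bits.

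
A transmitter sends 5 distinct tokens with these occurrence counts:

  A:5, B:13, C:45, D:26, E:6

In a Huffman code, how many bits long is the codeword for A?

4

Huffman merges, smallest pair first:
merge A(5) and E(6): 11
merge 11 and B(13): 24
merge 24 and D(26): 50
merge C(45) and 50: 95
The subtree containing A is merged 4 times, so code length = 4.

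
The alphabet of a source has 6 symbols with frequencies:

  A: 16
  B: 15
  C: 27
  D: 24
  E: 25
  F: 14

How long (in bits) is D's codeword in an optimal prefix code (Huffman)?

Repeatedly merge the two smallest:
merge F(14) and B(15): 29
merge A(16) and D(24): 40
merge E(25) and C(27): 52
merge 29 and 40: 69
merge 52 and 69: 121
The subtree containing D is merged 3 times, so code length = 3.

3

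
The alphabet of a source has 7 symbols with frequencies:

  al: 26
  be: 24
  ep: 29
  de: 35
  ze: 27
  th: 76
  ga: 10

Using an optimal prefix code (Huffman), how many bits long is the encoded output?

604

Merge the two smallest weights repeatedly:
combine ga(10), be(24) → 34
combine al(26), ze(27) → 53
combine ep(29), 34 → 63
combine de(35), 53 → 88
combine 63, th(76) → 139
combine 88, 139 → 227
Total encoded bits = sum of merged weights = 34 + 53 + 63 + 88 + 139 + 227 = 604.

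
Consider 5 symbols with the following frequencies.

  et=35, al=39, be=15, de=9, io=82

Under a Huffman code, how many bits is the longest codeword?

4

Merge the two lowest-weight nodes at each step:
merge de(9) and be(15): 24
merge 24 and et(35): 59
merge al(39) and 59: 98
merge io(82) and 98: 180
Maximum depth reached is 4.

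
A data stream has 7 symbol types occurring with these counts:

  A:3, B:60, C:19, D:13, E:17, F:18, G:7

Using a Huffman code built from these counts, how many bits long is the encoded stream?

Greedily combine the two least-frequent nodes:
combine A(3), G(7) → 10
combine 10, D(13) → 23
combine E(17), F(18) → 35
combine C(19), 23 → 42
combine 35, 42 → 77
combine B(60), 77 → 137
The encoded length is the sum of every internal node's weight: 10 + 23 + 35 + 42 + 77 + 137 = 324 bits.

324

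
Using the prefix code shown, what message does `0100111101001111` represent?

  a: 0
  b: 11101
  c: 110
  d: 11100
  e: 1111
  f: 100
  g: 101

afeafe

Read left to right; each codeword is recognised as soon as it completes (prefix code):
  0→a | 100→f | 1111→e | 0→a | 100→f | 1111→e
Decoded message: afeafe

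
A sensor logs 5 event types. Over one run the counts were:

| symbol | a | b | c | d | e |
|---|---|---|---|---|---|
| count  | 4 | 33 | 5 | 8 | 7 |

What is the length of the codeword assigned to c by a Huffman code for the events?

3

Build the tree from the bottom:
merge a(4) and c(5): 9
merge e(7) and d(8): 15
merge 9 and 15: 24
merge 24 and b(33): 57
c sits 3 levels below the root, so its codeword is 3 bits.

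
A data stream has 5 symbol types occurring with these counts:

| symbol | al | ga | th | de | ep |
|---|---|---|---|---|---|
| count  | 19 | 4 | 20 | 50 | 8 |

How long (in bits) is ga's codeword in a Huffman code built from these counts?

4

Repeatedly merge the two smallest:
merge ga(4) and ep(8): 12
merge 12 and al(19): 31
merge th(20) and 31: 51
merge de(50) and 51: 101
ga sits 4 levels below the root, so its codeword is 4 bits.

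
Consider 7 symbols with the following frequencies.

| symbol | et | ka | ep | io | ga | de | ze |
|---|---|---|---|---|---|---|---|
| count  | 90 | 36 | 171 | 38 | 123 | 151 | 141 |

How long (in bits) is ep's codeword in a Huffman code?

2

Repeatedly merge the two smallest:
combine ka(36), io(38) → 74
combine 74, et(90) → 164
combine ga(123), ze(141) → 264
combine de(151), 164 → 315
combine ep(171), 264 → 435
combine 315, 435 → 750
The subtree containing ep is merged 2 times, so code length = 2.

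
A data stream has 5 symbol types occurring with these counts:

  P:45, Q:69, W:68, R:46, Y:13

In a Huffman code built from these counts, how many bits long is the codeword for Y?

3

Repeatedly merge the two smallest:
combine Y(13), P(45) → 58
combine R(46), 58 → 104
combine W(68), Q(69) → 137
combine 104, 137 → 241
Y sits 3 levels below the root, so its codeword is 3 bits.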